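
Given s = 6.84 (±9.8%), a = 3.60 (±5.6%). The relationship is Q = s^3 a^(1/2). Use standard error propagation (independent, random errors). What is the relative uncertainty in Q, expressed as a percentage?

29.5%

Products/powers → add relative errors in quadrature, weighted by exponent:
  (3·δs/s)² = (3×0.0980)² = 0.0864;  (½·δa/a)² = (0.5×0.0560)² = 0.000784
δQ/Q = √(0.0872) = 0.295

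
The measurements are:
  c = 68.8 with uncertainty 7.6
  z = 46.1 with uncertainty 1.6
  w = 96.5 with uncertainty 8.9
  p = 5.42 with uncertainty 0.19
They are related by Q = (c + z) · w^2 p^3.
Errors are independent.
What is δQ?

3.8e+07

Let u = c + z = 115. δu = √(δc² + δz²) = √(57.8 + 2.56) = 7.77, so δu/u = 0.0676.
Q is then a monomial in u, w, p:
δQ/Q = √((δu/u)² + (2·δw/w)² + (3·δp/p)²) = √(0.00457 + 0.0340 + 0.0111) = 0.223
Q = 1.7e+08, so δQ = 0.223 × 1.7e+08 = 3.8e+07.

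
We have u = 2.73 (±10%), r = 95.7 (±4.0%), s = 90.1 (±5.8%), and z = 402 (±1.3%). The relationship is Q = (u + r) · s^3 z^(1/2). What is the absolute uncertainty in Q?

Let w = u + r = 98.4. δw = √(δu² + δr²) = √(0.0745 + 14.7) = 3.84, so δw/w = 0.0390.
Q is then a monomial in w, s, z:
δQ/Q = √((δw/w)² + (3·δs/s)² + (½·δz/z)²) = √(0.00152 + 0.0303 + 4.23e-05) = 0.178
Q = 1.44e+09, so δQ = 0.178 × 1.44e+09 = 2.58e+08.

2.58e+08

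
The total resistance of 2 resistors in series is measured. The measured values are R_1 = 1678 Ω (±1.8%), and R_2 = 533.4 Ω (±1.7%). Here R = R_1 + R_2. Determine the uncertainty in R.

Sums and differences: (δR)² = Σ (cᵢ δxᵢ)².
  (δR_1)² = 912;  (δR_2)² = 82.2
δR = √(995) = 31.5 Ω

31.5 Ω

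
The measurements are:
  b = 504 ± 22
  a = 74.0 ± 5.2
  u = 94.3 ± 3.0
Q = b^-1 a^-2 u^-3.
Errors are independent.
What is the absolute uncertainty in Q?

Since Q is a product/quotient, work with relative uncertainties:
  (-1·δb/b)² = (-1×0.0437)² = 0.00191;  (-2·δa/a)² = (-2×0.0703)² = 0.0198;  (-3·δu/u)² = (-3×0.0318)² = 0.00911
δQ/Q = √(0.0308) = 0.175
Q = 4.32e-13, so δQ = 0.175 × 4.32e-13 = 7.58e-14.

7.58e-14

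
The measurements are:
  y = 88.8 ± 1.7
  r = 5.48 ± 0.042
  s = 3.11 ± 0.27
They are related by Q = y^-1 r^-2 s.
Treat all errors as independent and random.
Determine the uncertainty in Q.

0.000105

For a monomial Q ∝ y^-1, r^-2, s, fractional errors add in quadrature:
  (-1·δy/y)² = (-1×0.0191)² = 0.000366;  (-2·δr/r)² = (-2×0.00766)² = 0.000235;  (1·δs/s)² = (1×0.0868)² = 0.00754
δQ/Q = √(0.00814) = 0.0902
Q = 0.00117, so δQ = 0.0902 × 0.00117 = 0.000105.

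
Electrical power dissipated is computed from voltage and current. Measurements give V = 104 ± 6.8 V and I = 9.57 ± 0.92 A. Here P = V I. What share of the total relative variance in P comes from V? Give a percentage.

(δP/P)² = (1·δV/V)² + (1·δI/I)²
  V term: (1×0.0654)² = 0.00428
  I term: (1×0.0961)² = 0.00924
Total = 0.0135. Share from V = 0.00428/0.0135 = 0.316.

31.6%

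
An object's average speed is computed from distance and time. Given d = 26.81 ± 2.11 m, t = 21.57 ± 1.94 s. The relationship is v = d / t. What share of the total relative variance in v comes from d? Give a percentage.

(δv/v)² = (1·δd/d)² + (-1·δt/t)²
  d term: (1×0.0787)² = 0.00619
  t term: (-1×0.0899)² = 0.00809
Total = 0.0143. Share from d = 0.00619/0.0143 = 0.434.

43.4%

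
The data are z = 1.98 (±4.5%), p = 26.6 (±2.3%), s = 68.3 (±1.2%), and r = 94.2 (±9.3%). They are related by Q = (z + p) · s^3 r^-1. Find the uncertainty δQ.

Let u = z + p = 28.6. δu = √(δz² + δp²) = √(0.00794 + 0.374) = 0.618, so δu/u = 0.0216.
Q is then a monomial in u, s, r:
δQ/Q = √((δu/u)² + (3·δs/s)² + (-1·δr/r)²) = √(0.000468 + 0.00130 + 0.00865) = 0.102
Q = 96700, so δQ = 0.102 × 96700 = 9860.

9860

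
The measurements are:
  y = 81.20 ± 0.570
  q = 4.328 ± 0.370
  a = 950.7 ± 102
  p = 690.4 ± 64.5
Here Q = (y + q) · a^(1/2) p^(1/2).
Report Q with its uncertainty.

Let u = y + q = 85.53. δu = √(δy² + δq²) = √(0.325 + 0.137) = 0.680, so δu/u = 0.00795.
Q is then a monomial in u, a, p:
δQ/Q = √((δu/u)² + (½·δa/a)² + (½·δp/p)²) = √(6.31e-05 + 0.00288 + 0.00218) = 0.0716
Q = 69290, so δQ = 0.0716 × 69290 = 4960.

69290 ± 4960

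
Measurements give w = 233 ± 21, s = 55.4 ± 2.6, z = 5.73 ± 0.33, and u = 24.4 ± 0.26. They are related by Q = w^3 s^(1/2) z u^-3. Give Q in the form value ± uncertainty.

Since Q is a product/quotient, work with relative uncertainties:
  (3·δw/w)² = (3×0.0901)² = 0.0731;  (½·δs/s)² = (0.5×0.0469)² = 0.000551;  (1·δz/z)² = (1×0.0576)² = 0.00332;  (-3·δu/u)² = (-3×0.0107)² = 0.00102
δQ/Q = √(0.0780) = 0.279
Q = 37100, so δQ = 0.279 × 37100 = 10400.

37100 ± 10400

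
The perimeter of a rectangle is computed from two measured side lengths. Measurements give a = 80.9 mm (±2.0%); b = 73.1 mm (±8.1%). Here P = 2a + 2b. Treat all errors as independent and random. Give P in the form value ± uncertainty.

P is a linear combination, so absolute uncertainties add in quadrature:
  (2·δa)² = 10.5;  (2·δb)² = 140
δP = √(151) = 12.3 mm
P = 308 mm.

308 ± 12.3 mm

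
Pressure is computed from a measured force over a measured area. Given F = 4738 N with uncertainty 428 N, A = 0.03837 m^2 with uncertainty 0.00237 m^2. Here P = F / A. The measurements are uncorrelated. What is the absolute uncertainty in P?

13500 Pa

Products/powers → add relative errors in quadrature, weighted by exponent:
  (1·δF/F)² = (1×0.0903)² = 0.00816;  (-1·δA/A)² = (-1×0.0618)² = 0.00382
δP/P = √(0.0120) = 0.109
P = 123500 Pa, so δP = 0.109 × 123500 = 13500 Pa.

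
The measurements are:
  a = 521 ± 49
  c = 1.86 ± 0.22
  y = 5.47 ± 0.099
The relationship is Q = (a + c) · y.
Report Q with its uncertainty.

Let u = a + c = 523. δu = √(δa² + δc²) = √(2400 + 0.0484) = 49.0, so δu/u = 0.0937.
Q is then a monomial in u, y:
δQ/Q = √((δu/u)² + (1·δy/y)²) = √(0.00878 + 0.000328) = 0.0954
Q = 2860, so δQ = 0.0954 × 2860 = 273.

2860 ± 273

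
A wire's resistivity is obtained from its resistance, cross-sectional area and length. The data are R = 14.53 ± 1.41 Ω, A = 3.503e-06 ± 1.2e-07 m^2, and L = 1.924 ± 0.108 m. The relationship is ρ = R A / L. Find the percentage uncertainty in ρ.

Products/powers → add relative errors in quadrature, weighted by exponent:
  (1·δR/R)² = (1×0.0970)² = 0.00942;  (1·δA/A)² = (1×0.0343)² = 0.00117;  (-1·δL/L)² = (-1×0.0561)² = 0.00315
δρ/ρ = √(0.0137) = 0.117

11.7%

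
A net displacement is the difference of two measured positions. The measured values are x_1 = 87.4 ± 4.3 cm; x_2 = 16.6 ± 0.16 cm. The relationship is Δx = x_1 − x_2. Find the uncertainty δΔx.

4.30 cm

Absolute uncertainties add in quadrature for a linear combination:
  (δx_1)² = 18.5;  (δx_2)² = 0.0256
δΔx = √(18.5) = 4.30 cm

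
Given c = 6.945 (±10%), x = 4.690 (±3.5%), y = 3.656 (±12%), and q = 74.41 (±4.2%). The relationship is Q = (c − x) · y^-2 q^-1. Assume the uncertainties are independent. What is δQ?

0.000906

Let u = c − x = 2.255. δu = √(δc² + δx²) = √(0.482 + 0.0269) = 0.714, so δu/u = 0.316.
Q is then a monomial in u, y, q:
δQ/Q = √((δu/u)² + (-2·δy/y)² + (-1·δq/q)²) = √(0.100 + 0.0576 + 0.00176) = 0.399
Q = 0.002267, so δQ = 0.399 × 0.002267 = 0.000906.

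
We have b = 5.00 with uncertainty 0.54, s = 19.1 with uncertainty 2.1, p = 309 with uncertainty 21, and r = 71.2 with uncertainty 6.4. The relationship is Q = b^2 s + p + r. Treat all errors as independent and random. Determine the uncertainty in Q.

118

Let w = b^2·s = 478. δw/w = √((2·δb/b)² + (1·δs/s)²) = √(0.0467 + 0.0121) = 0.242, so δw = 116.
Q = w + p + r: δQ = √(δw² + δp² + δr²) = √(13400 + 441 + 41.0) = 118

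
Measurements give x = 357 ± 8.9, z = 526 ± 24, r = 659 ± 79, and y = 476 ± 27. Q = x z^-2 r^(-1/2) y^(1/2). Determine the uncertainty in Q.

Q is a product of powers, so relative uncertainties combine in quadrature:
  (1·δx/x)² = (1×0.0249)² = 0.000622;  (-2·δz/z)² = (-2×0.0456)² = 0.00833;  (−½·δr/r)² = (-0.5×0.120)² = 0.00359;  (½·δy/y)² = (0.5×0.0567)² = 0.000804
δQ/Q = √(0.0133) = 0.116
Q = 0.00110, so δQ = 0.116 × 0.00110 = 0.000127.

0.000127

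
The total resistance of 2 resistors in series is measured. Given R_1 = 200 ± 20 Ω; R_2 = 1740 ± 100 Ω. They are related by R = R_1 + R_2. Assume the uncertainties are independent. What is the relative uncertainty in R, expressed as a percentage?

5.26%

Absolute uncertainties add in quadrature for a linear combination:
  (δR_1)² = 400;  (δR_2)² = 10000
δR = √(10400) = 102 Ω
R = 1940 Ω, so δR/R = 102/1940 = 0.0526.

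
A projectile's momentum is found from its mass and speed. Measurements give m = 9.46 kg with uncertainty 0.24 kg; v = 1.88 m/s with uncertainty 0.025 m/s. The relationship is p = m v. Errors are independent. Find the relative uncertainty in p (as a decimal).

Since p is a product/quotient, work with relative uncertainties:
  (1·δm/m)² = (1×0.0254)² = 0.000644;  (1·δv/v)² = (1×0.0133)² = 0.000177
δp/p = √(0.000820) = 0.0286

0.0286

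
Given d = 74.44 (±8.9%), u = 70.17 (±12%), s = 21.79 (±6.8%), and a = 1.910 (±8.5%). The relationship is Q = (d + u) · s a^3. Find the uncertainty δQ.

Let w = d + u = 144.6. δw = √(δd² + δu²) = √(43.9 + 70.9) = 10.7, so δw/w = 0.0741.
Q is then a monomial in w, s, a:
δQ/Q = √((δw/w)² + (1·δs/s)² + (3·δa/a)²) = √(0.00549 + 0.00462 + 0.0650) = 0.274
Q = 21960, so δQ = 0.274 × 21960 = 6020.

6020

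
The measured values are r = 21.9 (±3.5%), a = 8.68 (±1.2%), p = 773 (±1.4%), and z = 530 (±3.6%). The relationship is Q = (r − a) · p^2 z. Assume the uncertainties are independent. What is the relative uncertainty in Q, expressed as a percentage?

Let u = r − a = 13.2. δu = √(δr² + δa²) = √(0.588 + 0.0108) = 0.774, so δu/u = 0.0585.
Q is then a monomial in u, p, z:
δQ/Q = √((δu/u)² + (2·δp/p)² + (1·δz/z)²) = √(0.00342 + 0.000784 + 0.00130) = 0.0742

7.42%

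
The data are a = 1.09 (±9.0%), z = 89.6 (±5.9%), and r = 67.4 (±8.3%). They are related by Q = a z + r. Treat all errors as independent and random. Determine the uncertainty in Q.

11.9

Let p = a·z = 97.7. δp/p = √((1·δa/a)² + (1·δz/z)²) = √(0.00810 + 0.00348) = 0.108, so δp = 10.5.
Q = p + r: δQ = √(δp² + δr²) = √(110 + 31.3) = 11.9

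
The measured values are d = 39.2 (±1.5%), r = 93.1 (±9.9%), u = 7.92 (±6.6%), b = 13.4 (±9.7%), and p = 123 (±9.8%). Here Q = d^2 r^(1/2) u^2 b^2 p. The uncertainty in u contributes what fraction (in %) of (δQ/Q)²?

25.6%

(δQ/Q)² = (2·δd/d)² + (½·δr/r)² + (2·δu/u)² + (2·δb/b)² + (1·δp/p)²
  d term: (2×0.0150)² = 0.000900
  r term: (0.5×0.0990)² = 0.00245
  u term: (2×0.0660)² = 0.0174
  b term: (2×0.0970)² = 0.0376
  p term: (1×0.0980)² = 0.00960
Total = 0.0680. Share from u = 0.0174/0.0680 = 0.256.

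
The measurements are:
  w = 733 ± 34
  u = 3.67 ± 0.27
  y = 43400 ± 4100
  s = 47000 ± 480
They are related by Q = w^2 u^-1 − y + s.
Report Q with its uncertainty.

(1.50 ± 0.178) × 10^5

Let p = w^2·u^-1 = 1.46e+05. δp/p = √((2·δw/w)² + (-1·δu/u)²) = √(0.00861 + 0.00541) = 0.118, so δp = 17300.
Q = p − y + s: δQ = √(δp² + δy² + δs²) = √(3e+08 + 1.68e+07 + 2.3e+05) = 17800
Q = 1.5e+05.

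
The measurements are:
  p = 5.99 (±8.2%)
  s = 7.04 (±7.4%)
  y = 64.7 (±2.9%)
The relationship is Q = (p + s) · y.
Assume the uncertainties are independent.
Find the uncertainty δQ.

52.4

Let u = p + s = 13.0. δu = √(δp² + δs²) = √(0.241 + 0.271) = 0.716, so δu/u = 0.0550.
Q is then a monomial in u, y:
δQ/Q = √((δu/u)² + (1·δy/y)²) = √(0.00302 + 0.000841) = 0.0621
Q = 843, so δQ = 0.0621 × 843 = 52.4.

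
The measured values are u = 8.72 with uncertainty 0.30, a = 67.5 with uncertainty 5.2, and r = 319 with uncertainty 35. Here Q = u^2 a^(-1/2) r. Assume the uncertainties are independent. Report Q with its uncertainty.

2950 ± 399

Relative error in a monomial: (δQ/Q)² = Σ (nᵢ · δxᵢ/xᵢ)².
  (2·δu/u)² = (2×0.0344)² = 0.00473;  (−½·δa/a)² = (-0.5×0.0770)² = 0.00148;  (1·δr/r)² = (1×0.110)² = 0.0120
δQ/Q = √(0.0183) = 0.135
Q = 2950, so δQ = 0.135 × 2950 = 399.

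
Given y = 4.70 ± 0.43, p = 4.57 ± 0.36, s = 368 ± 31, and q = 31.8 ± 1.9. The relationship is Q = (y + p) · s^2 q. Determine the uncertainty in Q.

Let u = y + p = 9.27. δu = √(δy² + δp²) = √(0.185 + 0.130) = 0.561, so δu/u = 0.0605.
Q is then a monomial in u, s, q:
δQ/Q = √((δu/u)² + (2·δs/s)² + (1·δq/q)²) = √(0.00366 + 0.0284 + 0.00357) = 0.189
Q = 3.99e+07, so δQ = 0.189 × 3.99e+07 = 7.53e+06.

7.53e+06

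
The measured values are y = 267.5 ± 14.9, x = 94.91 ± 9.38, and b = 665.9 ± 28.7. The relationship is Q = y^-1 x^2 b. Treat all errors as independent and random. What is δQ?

4710

Each factor contributes (exponent × relative error)² to (δQ/Q)²:
  (-1·δy/y)² = (-1×0.0557)² = 0.00310;  (2·δx/x)² = (2×0.0988)² = 0.0391;  (1·δb/b)² = (1×0.0431)² = 0.00186
δQ/Q = √(0.0440) = 0.210
Q = 22420, so δQ = 0.210 × 22420 = 4710.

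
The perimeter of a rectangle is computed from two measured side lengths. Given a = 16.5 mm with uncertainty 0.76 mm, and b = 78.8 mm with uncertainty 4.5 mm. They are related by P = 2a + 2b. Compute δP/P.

Absolute uncertainties add in quadrature for a linear combination:
  (2·δa)² = 2.31;  (2·δb)² = 81.0
δP = √(83.3) = 9.13 mm
P = 191 mm, so δP/P = 9.13/191 = 0.0479.

0.0479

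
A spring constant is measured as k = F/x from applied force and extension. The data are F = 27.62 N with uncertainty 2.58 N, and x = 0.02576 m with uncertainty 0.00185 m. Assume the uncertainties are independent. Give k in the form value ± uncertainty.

k is a product of powers, so relative uncertainties combine in quadrature:
  (1·δF/F)² = (1×0.0934)² = 0.00873;  (-1·δx/x)² = (-1×0.0718)² = 0.00516
δk/k = √(0.0139) = 0.118
k = 1072 N/m, so δk = 0.118 × 1072 = 126 N/m.

1072 ± 126 N/m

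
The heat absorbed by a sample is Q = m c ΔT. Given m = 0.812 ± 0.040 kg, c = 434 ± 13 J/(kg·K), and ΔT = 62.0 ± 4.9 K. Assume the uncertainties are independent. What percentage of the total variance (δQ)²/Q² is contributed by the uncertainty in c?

(δQ/Q)² = (1·δm/m)² + (1·δc/c)² + (1·δΔT/ΔT)²
  m term: (1×0.0493)² = 0.00243
  c term: (1×0.0300)² = 0.000897
  ΔT term: (1×0.0790)² = 0.00625
Total = 0.00957. Share from c = 0.000897/0.00957 = 0.0938.

9.38%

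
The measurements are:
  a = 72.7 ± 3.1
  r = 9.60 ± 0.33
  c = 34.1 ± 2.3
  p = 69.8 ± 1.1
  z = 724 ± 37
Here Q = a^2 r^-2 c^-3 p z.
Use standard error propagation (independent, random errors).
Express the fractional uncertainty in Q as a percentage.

23.6%

Q is a product of powers, so relative uncertainties combine in quadrature:
  (2·δa/a)² = (2×0.0426)² = 0.00727;  (-2·δr/r)² = (-2×0.0344)² = 0.00473;  (-3·δc/c)² = (-3×0.0674)² = 0.0409;  (1·δp/p)² = (1×0.0158)² = 0.000248;  (1·δz/z)² = (1×0.0511)² = 0.00261
δQ/Q = √(0.0558) = 0.236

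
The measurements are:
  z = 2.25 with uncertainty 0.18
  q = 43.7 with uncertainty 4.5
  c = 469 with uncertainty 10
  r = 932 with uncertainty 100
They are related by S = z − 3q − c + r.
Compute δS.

S is a linear combination, so absolute uncertainties add in quadrature:
  (δz)² = 0.0324;  (3·δq)² = 182;  (δc)² = 100;  (δr)² = 10000
δS = √(10300) = 101

101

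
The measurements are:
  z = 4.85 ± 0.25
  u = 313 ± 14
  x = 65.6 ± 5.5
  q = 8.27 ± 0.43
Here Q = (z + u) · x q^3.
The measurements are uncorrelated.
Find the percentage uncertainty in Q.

Let w = z + u = 318. δw = √(δz² + δu²) = √(0.0625 + 196) = 14.0, so δw/w = 0.0441.
Q is then a monomial in w, x, q:
δQ/Q = √((δw/w)² + (1·δx/x)² + (3·δq/q)²) = √(0.00194 + 0.00703 + 0.0243) = 0.182

18.2%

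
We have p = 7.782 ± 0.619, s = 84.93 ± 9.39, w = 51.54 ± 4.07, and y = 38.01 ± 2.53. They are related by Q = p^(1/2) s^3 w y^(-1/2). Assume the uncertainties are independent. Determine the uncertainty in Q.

Relative error in a monomial: (δQ/Q)² = Σ (nᵢ · δxᵢ/xᵢ)².
  (½·δp/p)² = (0.5×0.0795)² = 0.00158;  (3·δs/s)² = (3×0.111)² = 0.110;  (1·δw/w)² = (1×0.0790)² = 0.00624;  (−½·δy/y)² = (-0.5×0.0666)² = 0.00111
δQ/Q = √(0.119) = 0.345
Q = 1.429e+07, so δQ = 0.345 × 1.429e+07 = 4.93e+06.

4.93e+06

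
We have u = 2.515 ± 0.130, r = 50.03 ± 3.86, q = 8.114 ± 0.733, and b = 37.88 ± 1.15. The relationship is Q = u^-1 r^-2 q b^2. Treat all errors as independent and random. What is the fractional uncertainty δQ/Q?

0.196

Products/powers → add relative errors in quadrature, weighted by exponent:
  (-1·δu/u)² = (-1×0.0517)² = 0.00267;  (-2·δr/r)² = (-2×0.0772)² = 0.0238;  (1·δq/q)² = (1×0.0903)² = 0.00816;  (2·δb/b)² = (2×0.0304)² = 0.00369
δQ/Q = √(0.0383) = 0.196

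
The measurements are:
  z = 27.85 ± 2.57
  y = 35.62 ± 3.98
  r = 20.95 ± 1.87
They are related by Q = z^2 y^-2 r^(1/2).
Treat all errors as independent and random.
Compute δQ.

0.821

For a monomial Q ∝ z^2, y^-2, r^(1/2), fractional errors add in quadrature:
  (2·δz/z)² = (2×0.0923)² = 0.0341;  (-2·δy/y)² = (-2×0.112)² = 0.0499;  (½·δr/r)² = (0.5×0.0893)² = 0.00199
δQ/Q = √(0.0860) = 0.293
Q = 2.798, so δQ = 0.293 × 2.798 = 0.821.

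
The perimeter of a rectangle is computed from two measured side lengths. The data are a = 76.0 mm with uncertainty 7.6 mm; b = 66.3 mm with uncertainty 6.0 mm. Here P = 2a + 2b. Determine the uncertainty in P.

P is a linear combination, so absolute uncertainties add in quadrature:
  (2·δa)² = 231;  (2·δb)² = 144
δP = √(375) = 19.4 mm

19.4 mm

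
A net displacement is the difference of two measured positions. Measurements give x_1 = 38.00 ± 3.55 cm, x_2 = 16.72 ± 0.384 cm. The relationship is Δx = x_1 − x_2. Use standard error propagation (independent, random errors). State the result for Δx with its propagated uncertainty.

For a sum/difference, combine absolute errors in quadrature:
  (δx_1)² = 12.6;  (δx_2)² = 0.147
δΔx = √(12.7) = 3.57 cm
Δx = 21.28 cm.

21.28 ± 3.57 cm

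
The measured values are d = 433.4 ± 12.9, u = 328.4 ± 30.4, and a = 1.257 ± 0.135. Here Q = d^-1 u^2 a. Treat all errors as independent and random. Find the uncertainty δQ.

67.6

Q is a product of powers, so relative uncertainties combine in quadrature:
  (-1·δd/d)² = (-1×0.0298)² = 0.000886;  (2·δu/u)² = (2×0.0926)² = 0.0343;  (1·δa/a)² = (1×0.107)² = 0.0115
δQ/Q = √(0.0467) = 0.216
Q = 312.8, so δQ = 0.216 × 312.8 = 67.6.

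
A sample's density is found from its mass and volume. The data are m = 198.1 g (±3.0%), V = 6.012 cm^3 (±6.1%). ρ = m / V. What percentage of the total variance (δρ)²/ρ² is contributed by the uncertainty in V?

(δρ/ρ)² = (1·δm/m)² + (-1·δV/V)²
  m term: (1×0.0300)² = 0.000900
  V term: (-1×0.0610)² = 0.00372
Total = 0.00462. Share from V = 0.00372/0.00462 = 0.805.

80.5%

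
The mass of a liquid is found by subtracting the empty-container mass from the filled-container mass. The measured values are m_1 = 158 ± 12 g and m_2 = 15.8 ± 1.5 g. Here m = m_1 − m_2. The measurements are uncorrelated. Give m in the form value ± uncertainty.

142 ± 12.1 g

Absolute uncertainties add in quadrature for a linear combination:
  (δm_1)² = 144;  (δm_2)² = 2.25
δm = √(146) = 12.1 g
m = 142 g.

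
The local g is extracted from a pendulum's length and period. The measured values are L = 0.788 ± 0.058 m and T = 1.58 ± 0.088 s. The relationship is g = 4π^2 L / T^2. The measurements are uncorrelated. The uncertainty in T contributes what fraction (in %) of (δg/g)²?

(δg/g)² = (1·δL/L)² + (-2·δT/T)²
  L term: (1×0.0736)² = 0.00542
  T term: (-2×0.0557)² = 0.0124
Total = 0.0178. Share from T = 0.0124/0.0178 = 0.696.

69.6%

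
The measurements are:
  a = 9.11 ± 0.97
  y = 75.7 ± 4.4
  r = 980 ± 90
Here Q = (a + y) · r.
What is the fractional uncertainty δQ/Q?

Let u = a + y = 84.8. δu = √(δa² + δy²) = √(0.941 + 19.4) = 4.51, so δu/u = 0.0531.
Q is then a monomial in u, r:
δQ/Q = √((δu/u)² + (1·δr/r)²) = √(0.00282 + 0.00843) = 0.106

0.106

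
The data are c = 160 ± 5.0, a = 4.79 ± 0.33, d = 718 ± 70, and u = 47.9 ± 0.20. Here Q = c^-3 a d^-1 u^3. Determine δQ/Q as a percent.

Q is a product of powers, so relative uncertainties combine in quadrature:
  (-3·δc/c)² = (-3×0.0312)² = 0.00879;  (1·δa/a)² = (1×0.0689)² = 0.00475;  (-1·δd/d)² = (-1×0.0975)² = 0.00950;  (3·δu/u)² = (3×0.00418)² = 0.000157
δQ/Q = √(0.0232) = 0.152

15.2%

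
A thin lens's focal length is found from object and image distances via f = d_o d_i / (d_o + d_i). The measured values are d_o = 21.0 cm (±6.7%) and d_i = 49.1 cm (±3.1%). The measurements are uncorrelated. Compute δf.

∂f/∂d_o = (d_i/(d_o+d_i))² = 0.491;  ∂f/∂d_i = (d_o/(d_o+d_i))² = 0.0897
δf = √((∂f/∂d_o · δd_o)² + (∂f/∂d_i · δd_i)²) = √(0.476 + 0.0187) = 0.704 cm

0.704 cm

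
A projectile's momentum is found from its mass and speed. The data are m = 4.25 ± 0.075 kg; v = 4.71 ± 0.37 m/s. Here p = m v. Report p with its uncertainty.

Products/powers → add relative errors in quadrature, weighted by exponent:
  (1·δm/m)² = (1×0.0176)² = 0.000311;  (1·δv/v)² = (1×0.0786)² = 0.00617
δp/p = √(0.00648) = 0.0805
p = 20.0 kg·m/s, so δp = 0.0805 × 20.0 = 1.61 kg·m/s.

20.0 ± 1.61 kg·m/s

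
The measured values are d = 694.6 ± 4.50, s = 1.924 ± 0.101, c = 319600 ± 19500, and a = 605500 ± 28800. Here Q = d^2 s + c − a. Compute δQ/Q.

Let p = d^2·s = 928300. δp/p = √((2·δd/d)² + (1·δs/s)²) = √(0.000168 + 0.00276) = 0.0541, so δp = 50200.
Q = p + c − a: δQ = √(δp² + δc² + δa²) = √(2.52e+09 + 3.8e+08 + 8.29e+08) = 61100
Q = 642400, so δQ/Q = 61100/642400 = 0.0951.

0.0951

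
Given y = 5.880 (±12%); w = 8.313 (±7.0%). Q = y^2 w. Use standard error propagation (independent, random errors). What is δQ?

71.9

For a monomial Q ∝ y^2, w, fractional errors add in quadrature:
  (2·δy/y)² = (2×0.120)² = 0.0576;  (1·δw/w)² = (1×0.0700)² = 0.00490
δQ/Q = √(0.0625) = 0.250
Q = 287.4, so δQ = 0.250 × 287.4 = 71.9.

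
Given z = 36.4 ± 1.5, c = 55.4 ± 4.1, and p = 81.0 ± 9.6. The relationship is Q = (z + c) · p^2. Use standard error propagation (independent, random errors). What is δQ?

Let u = z + c = 91.8. δu = √(δz² + δc²) = √(2.25 + 16.8) = 4.37, so δu/u = 0.0476.
Q is then a monomial in u, p:
δQ/Q = √((δu/u)² + (2·δp/p)²) = √(0.00226 + 0.0562) = 0.242
Q = 6.02e+05, so δQ = 0.242 × 6.02e+05 = 1.46e+05.

1.46e+05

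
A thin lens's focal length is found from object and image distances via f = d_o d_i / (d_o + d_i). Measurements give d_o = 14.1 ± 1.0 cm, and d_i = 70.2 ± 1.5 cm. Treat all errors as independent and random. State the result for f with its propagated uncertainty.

11.7 ± 0.695 cm

∂f/∂d_o = (d_i/(d_o+d_i))² = 0.693;  ∂f/∂d_i = (d_o/(d_o+d_i))² = 0.0280
δf = √((∂f/∂d_o · δd_o)² + (∂f/∂d_i · δd_i)²) = √(0.481 + 0.00176) = 0.695 cm
f = 11.7 cm.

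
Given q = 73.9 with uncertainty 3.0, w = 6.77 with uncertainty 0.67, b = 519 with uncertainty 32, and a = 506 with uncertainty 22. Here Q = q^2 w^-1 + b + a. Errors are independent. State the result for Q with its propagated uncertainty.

Let p = q^2·w^-1 = 807. δp/p = √((2·δq/q)² + (-1·δw/w)²) = √(0.00659 + 0.00979) = 0.128, so δp = 103.
Q = p + b + a: δQ = √(δp² + δb² + δa²) = √(10700 + 1020 + 484) = 110
Q = 1830.

1830 ± 110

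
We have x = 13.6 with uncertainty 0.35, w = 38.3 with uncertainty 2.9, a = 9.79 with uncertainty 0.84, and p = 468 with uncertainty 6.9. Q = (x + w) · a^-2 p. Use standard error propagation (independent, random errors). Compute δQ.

45.9

Let u = x + w = 51.9. δu = √(δx² + δw²) = √(0.122 + 8.41) = 2.92, so δu/u = 0.0563.
Q is then a monomial in u, a, p:
δQ/Q = √((δu/u)² + (-2·δa/a)² + (1·δp/p)²) = √(0.00317 + 0.0294 + 0.000217) = 0.181
Q = 253, so δQ = 0.181 × 253 = 45.9.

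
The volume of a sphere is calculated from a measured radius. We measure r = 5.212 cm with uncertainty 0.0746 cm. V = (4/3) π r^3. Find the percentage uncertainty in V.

4.29%

V ∝ r^3, so δV/V = |3| · δr/r = 3 × 0.0143 = 0.0429.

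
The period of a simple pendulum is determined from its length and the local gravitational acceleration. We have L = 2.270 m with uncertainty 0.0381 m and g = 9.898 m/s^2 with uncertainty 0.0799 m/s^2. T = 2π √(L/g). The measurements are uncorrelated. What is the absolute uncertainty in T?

0.0280 s

T is a product of powers, so relative uncertainties combine in quadrature:
  (½·δL/L)² = (0.5×0.0168)² = 7.04e-05;  (−½·δg/g)² = (-0.5×0.00807)² = 1.63e-05
δT/T = √(8.67e-05) = 0.00931
T = 3.009 s, so δT = 0.00931 × 3.009 = 0.0280 s.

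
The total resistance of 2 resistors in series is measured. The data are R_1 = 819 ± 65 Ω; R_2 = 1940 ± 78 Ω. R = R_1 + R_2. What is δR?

102 Ω

Each term contributes (cᵢ δxᵢ)² to (δR)²:
  (δR_1)² = 4220;  (δR_2)² = 6080
δR = √(10300) = 102 Ω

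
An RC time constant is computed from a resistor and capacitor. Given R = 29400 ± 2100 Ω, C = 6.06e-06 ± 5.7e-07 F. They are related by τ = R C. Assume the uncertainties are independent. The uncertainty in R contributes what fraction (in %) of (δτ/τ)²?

(δτ/τ)² = (1·δR/R)² + (1·δC/C)²
  R term: (1×0.0714)² = 0.00510
  C term: (1×0.0941)² = 0.00885
Total = 0.0139. Share from R = 0.00510/0.0139 = 0.366.

36.6%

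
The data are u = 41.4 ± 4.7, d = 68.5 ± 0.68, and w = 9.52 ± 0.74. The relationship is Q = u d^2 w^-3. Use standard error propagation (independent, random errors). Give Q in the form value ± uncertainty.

225 ± 58.6

Products/powers → add relative errors in quadrature, weighted by exponent:
  (1·δu/u)² = (1×0.114)² = 0.0129;  (2·δd/d)² = (2×0.00993)² = 0.000394;  (-3·δw/w)² = (-3×0.0777)² = 0.0544
δQ/Q = √(0.0677) = 0.260
Q = 225, so δQ = 0.260 × 225 = 58.6.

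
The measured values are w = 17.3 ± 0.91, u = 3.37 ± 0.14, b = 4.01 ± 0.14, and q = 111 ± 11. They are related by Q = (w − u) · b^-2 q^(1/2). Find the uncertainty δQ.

Let h = w − u = 13.9. δh = √(δw² + δu²) = √(0.828 + 0.0196) = 0.921, so δh/h = 0.0661.
Q is then a monomial in h, b, q:
δQ/Q = √((δh/h)² + (-2·δb/b)² + (½·δq/q)²) = √(0.00437 + 0.00488 + 0.00246) = 0.108
Q = 9.13, so δQ = 0.108 × 9.13 = 0.987.

0.987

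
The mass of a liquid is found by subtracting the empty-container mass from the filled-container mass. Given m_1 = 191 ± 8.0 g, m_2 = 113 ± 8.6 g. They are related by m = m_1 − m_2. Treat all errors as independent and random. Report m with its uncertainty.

Each term contributes (cᵢ δxᵢ)² to (δm)²:
  (δm_1)² = 64.0;  (δm_2)² = 74.0
δm = √(138) = 11.7 g
m = 78.0 g.

78.0 ± 11.7 g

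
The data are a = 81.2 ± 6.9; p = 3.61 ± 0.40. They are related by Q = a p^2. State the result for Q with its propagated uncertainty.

1060 ± 251

Relative error in a monomial: (δQ/Q)² = Σ (nᵢ · δxᵢ/xᵢ)².
  (1·δa/a)² = (1×0.0850)² = 0.00722;  (2·δp/p)² = (2×0.111)² = 0.0491
δQ/Q = √(0.0563) = 0.237
Q = 1060, so δQ = 0.237 × 1060 = 251.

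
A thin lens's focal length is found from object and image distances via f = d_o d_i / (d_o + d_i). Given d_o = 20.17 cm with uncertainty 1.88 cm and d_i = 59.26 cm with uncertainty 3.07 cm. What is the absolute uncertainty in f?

∂f/∂d_o = (d_i/(d_o+d_i))² = 0.557;  ∂f/∂d_i = (d_o/(d_o+d_i))² = 0.0645
δf = √((∂f/∂d_o · δd_o)² + (∂f/∂d_i · δd_i)²) = √(1.10 + 0.0392) = 1.06 cm

1.06 cm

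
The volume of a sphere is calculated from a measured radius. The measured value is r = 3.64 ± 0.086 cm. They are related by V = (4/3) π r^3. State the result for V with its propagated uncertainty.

V ∝ r^3, so δV/V = |3| · δr/r = 3 × 0.0236 = 0.0709.
V = 202 cm^3, so δV = 0.0709 × 202 = 14.3 cm^3.

202 ± 14.3 cm^3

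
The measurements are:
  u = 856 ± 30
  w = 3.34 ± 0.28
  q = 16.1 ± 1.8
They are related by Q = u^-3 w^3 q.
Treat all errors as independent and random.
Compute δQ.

2.82e-07

For a monomial Q ∝ u^-3, w^3, q, fractional errors add in quadrature:
  (-3·δu/u)² = (-3×0.0350)² = 0.0111;  (3·δw/w)² = (3×0.0838)² = 0.0633;  (1·δq/q)² = (1×0.112)² = 0.0125
δQ/Q = √(0.0868) = 0.295
Q = 9.56e-07, so δQ = 0.295 × 9.56e-07 = 2.82e-07.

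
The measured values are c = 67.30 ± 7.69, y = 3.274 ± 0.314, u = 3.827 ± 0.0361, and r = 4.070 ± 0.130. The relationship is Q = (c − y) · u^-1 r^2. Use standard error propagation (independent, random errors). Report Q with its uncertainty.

277.1 ± 37.8

Let w = c − y = 64.03. δw = √(δc² + δy²) = √(59.1 + 0.0986) = 7.70, so δw/w = 0.120.
Q is then a monomial in w, u, r:
δQ/Q = √((δw/w)² + (-1·δu/u)² + (2·δr/r)²) = √(0.0144 + 8.9e-05 + 0.00408) = 0.136
Q = 277.1, so δQ = 0.136 × 277.1 = 37.8.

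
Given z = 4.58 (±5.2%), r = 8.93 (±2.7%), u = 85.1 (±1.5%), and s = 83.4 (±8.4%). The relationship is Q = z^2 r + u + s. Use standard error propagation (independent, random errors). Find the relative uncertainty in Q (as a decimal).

Let p = z^2·r = 187. δp/p = √((2·δz/z)² + (1·δr/r)²) = √(0.0108 + 0.000729) = 0.107, so δp = 20.1.
Q = p + u + s: δQ = √(δp² + δu² + δs²) = √(405 + 1.63 + 49.1) = 21.3
Q = 356, so δQ/Q = 21.3/356 = 0.0600.

0.0600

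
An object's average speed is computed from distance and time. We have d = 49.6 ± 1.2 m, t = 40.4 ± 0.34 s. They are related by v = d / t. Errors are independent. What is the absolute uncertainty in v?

Since v is a product/quotient, work with relative uncertainties:
  (1·δd/d)² = (1×0.0242)² = 0.000585;  (-1·δt/t)² = (-1×0.00842)² = 7.08e-05
δv/v = √(0.000656) = 0.0256
v = 1.23 m/s, so δv = 0.0256 × 1.23 = 0.0314 m/s.

0.0314 m/s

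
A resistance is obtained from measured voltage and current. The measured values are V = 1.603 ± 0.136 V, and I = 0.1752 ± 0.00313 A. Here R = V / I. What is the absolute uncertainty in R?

0.793 Ω

Since R is a product/quotient, work with relative uncertainties:
  (1·δV/V)² = (1×0.0848)² = 0.00720;  (-1·δI/I)² = (-1×0.0179)² = 0.000319
δR/R = √(0.00752) = 0.0867
R = 9.150 Ω, so δR = 0.0867 × 9.150 = 0.793 Ω.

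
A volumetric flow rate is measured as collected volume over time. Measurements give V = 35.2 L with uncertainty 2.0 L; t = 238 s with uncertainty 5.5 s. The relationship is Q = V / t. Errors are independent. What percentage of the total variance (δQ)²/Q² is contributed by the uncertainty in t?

(δQ/Q)² = (1·δV/V)² + (-1·δt/t)²
  V term: (1×0.0568)² = 0.00323
  t term: (-1×0.0231)² = 0.000534
Total = 0.00376. Share from t = 0.000534/0.00376 = 0.142.

14.2%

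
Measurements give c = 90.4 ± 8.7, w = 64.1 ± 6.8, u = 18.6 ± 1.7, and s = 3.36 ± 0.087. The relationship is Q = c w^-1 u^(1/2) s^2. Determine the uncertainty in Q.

10.9

Since Q is a product/quotient, work with relative uncertainties:
  (1·δc/c)² = (1×0.0962)² = 0.00926;  (-1·δw/w)² = (-1×0.106)² = 0.0113;  (½·δu/u)² = (0.5×0.0914)² = 0.00209;  (2·δs/s)² = (2×0.0259)² = 0.00268
δQ/Q = √(0.0253) = 0.159
Q = 68.7, so δQ = 0.159 × 68.7 = 10.9.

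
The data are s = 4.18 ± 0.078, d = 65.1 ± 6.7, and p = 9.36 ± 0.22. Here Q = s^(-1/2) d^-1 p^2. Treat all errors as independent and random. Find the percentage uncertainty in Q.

11.4%

Q is a product of powers, so relative uncertainties combine in quadrature:
  (−½·δs/s)² = (-0.5×0.0187)² = 8.71e-05;  (-1·δd/d)² = (-1×0.103)² = 0.0106;  (2·δp/p)² = (2×0.0235)² = 0.00221
δQ/Q = √(0.0129) = 0.114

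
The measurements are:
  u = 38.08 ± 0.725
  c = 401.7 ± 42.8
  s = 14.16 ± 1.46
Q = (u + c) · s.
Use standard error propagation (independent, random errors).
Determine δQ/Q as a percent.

14.2%

Let w = u + c = 439.8. δw = √(δu² + δc²) = √(0.526 + 1830) = 42.8, so δw/w = 0.0973.
Q is then a monomial in w, s:
δQ/Q = √((δw/w)² + (1·δs/s)²) = √(0.00947 + 0.0106) = 0.142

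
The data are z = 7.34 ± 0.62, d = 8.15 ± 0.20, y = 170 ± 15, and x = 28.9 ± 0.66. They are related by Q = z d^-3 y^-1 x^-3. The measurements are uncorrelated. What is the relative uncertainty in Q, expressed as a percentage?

Since Q is a product/quotient, work with relative uncertainties:
  (1·δz/z)² = (1×0.0845)² = 0.00713;  (-3·δd/d)² = (-3×0.0245)² = 0.00542;  (-1·δy/y)² = (-1×0.0882)² = 0.00779;  (-3·δx/x)² = (-3×0.0228)² = 0.00469
δQ/Q = √(0.0250) = 0.158

15.8%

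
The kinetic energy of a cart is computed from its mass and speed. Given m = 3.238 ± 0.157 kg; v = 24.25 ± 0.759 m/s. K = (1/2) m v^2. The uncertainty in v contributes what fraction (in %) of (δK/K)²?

(δK/K)² = (1·δm/m)² + (2·δv/v)²
  m term: (1×0.0485)² = 0.00235
  v term: (2×0.0313)² = 0.00392
Total = 0.00627. Share from v = 0.00392/0.00627 = 0.625.

62.5%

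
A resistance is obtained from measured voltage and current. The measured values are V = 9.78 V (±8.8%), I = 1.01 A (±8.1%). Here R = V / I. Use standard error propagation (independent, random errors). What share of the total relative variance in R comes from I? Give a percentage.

(δR/R)² = (1·δV/V)² + (-1·δI/I)²
  V term: (1×0.0880)² = 0.00774
  I term: (-1×0.0810)² = 0.00656
Total = 0.0143. Share from I = 0.00656/0.0143 = 0.459.

45.9%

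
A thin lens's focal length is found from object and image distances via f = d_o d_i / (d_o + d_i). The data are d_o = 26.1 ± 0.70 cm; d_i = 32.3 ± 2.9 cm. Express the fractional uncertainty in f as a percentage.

4.28%

∂f/∂d_o = (d_i/(d_o+d_i))² = 0.306;  ∂f/∂d_i = (d_o/(d_o+d_i))² = 0.200
δf = √((∂f/∂d_o · δd_o)² + (∂f/∂d_i · δd_i)²) = √(0.0459 + 0.336) = 0.618 cm
f = 14.4 cm, so δf/f = 0.618/14.4 = 0.0428.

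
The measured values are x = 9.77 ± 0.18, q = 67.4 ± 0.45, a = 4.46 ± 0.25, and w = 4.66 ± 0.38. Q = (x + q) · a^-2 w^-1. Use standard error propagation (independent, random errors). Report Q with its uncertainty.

Let u = x + q = 77.2. δu = √(δx² + δq²) = √(0.0324 + 0.203) = 0.485, so δu/u = 0.00628.
Q is then a monomial in u, a, w:
δQ/Q = √((δu/u)² + (-2·δa/a)² + (-1·δw/w)²) = √(3.94e-05 + 0.0126 + 0.00665) = 0.139
Q = 0.833, so δQ = 0.139 × 0.833 = 0.116.

0.833 ± 0.116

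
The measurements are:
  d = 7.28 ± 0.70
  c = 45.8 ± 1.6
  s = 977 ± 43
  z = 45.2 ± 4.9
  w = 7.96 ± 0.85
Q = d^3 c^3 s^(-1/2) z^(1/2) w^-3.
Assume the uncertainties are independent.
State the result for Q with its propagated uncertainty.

Each factor contributes (exponent × relative error)² to (δQ/Q)²:
  (3·δd/d)² = (3×0.0962)² = 0.0832;  (3·δc/c)² = (3×0.0349)² = 0.0110;  (−½·δs/s)² = (-0.5×0.0440)² = 0.000484;  (½·δz/z)² = (0.5×0.108)² = 0.00294;  (-3·δw/w)² = (-3×0.107)² = 0.103
δQ/Q = √(0.200) = 0.447
Q = 15800, so δQ = 0.447 × 15800 = 7070.

15800 ± 7070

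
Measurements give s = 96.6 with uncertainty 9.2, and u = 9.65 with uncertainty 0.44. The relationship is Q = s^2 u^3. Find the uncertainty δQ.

For a monomial Q ∝ s^2, u^3, fractional errors add in quadrature:
  (2·δs/s)² = (2×0.0952)² = 0.0363;  (3·δu/u)² = (3×0.0456)² = 0.0187
δQ/Q = √(0.0550) = 0.235
Q = 8.39e+06, so δQ = 0.235 × 8.39e+06 = 1.97e+06.

1.97e+06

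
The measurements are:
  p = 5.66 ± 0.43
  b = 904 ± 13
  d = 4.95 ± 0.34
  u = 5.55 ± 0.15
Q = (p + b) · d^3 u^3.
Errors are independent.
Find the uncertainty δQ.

4.19e+06

Let w = p + b = 910. δw = √(δp² + δb²) = √(0.185 + 169) = 13.0, so δw/w = 0.0143.
Q is then a monomial in w, d, u:
δQ/Q = √((δw/w)² + (3·δd/d)² + (3·δu/u)²) = √(0.000204 + 0.0425 + 0.00657) = 0.222
Q = 1.89e+07, so δQ = 0.222 × 1.89e+07 = 4.19e+06.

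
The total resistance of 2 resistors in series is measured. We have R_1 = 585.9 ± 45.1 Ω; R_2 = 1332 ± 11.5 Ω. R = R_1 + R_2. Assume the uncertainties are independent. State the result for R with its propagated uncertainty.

Absolute uncertainties add in quadrature for a linear combination:
  (δR_1)² = 2030;  (δR_2)² = 132
δR = √(2170) = 46.5 Ω
R = 1918 Ω.

1918 ± 46.5 Ω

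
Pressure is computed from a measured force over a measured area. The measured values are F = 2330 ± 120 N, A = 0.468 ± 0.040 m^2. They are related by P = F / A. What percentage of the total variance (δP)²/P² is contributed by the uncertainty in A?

(δP/P)² = (1·δF/F)² + (-1·δA/A)²
  F term: (1×0.0515)² = 0.00265
  A term: (-1×0.0855)² = 0.00731
Total = 0.00996. Share from A = 0.00731/0.00996 = 0.734.

73.4%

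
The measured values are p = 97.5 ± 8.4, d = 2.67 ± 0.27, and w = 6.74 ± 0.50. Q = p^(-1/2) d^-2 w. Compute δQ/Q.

Each factor contributes (exponent × relative error)² to (δQ/Q)²:
  (−½·δp/p)² = (-0.5×0.0862)² = 0.00186;  (-2·δd/d)² = (-2×0.101)² = 0.0409;  (1·δw/w)² = (1×0.0742)² = 0.00550
δQ/Q = √(0.0483) = 0.220

0.220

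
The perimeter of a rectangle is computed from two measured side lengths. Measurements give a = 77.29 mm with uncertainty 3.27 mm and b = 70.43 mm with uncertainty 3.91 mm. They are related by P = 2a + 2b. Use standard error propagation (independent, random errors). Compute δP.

10.2 mm

Sums and differences: (δP)² = Σ (cᵢ δxᵢ)².
  (2·δa)² = 42.8;  (2·δb)² = 61.2
δP = √(104) = 10.2 mm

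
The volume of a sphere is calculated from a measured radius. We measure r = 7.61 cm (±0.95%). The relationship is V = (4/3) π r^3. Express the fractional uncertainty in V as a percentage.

Since V is a product/quotient, work with relative uncertainties:
  (3·δr/r)² = (3×0.00950)² = 0.000812
δV/V = √(0.000812) = 0.0285

2.85%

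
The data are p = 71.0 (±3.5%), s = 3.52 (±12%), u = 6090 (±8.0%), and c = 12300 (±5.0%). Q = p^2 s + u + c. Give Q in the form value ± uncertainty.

Let w = p^2·s = 17700. δw/w = √((2·δp/p)² + (1·δs/s)²) = √(0.00490 + 0.0144) = 0.139, so δw = 2470.
Q = w + u + c: δQ = √(δw² + δu² + δc²) = √(6.08e+06 + 2.37e+05 + 3.78e+05) = 2590
Q = 36100.

36100 ± 2590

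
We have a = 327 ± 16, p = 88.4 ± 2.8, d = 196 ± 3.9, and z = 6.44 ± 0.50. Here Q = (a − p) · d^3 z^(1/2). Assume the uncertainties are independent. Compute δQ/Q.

0.0985

Let u = a − p = 239. δu = √(δa² + δp²) = √(256 + 7.84) = 16.2, so δu/u = 0.0681.
Q is then a monomial in u, d, z:
δQ/Q = √((δu/u)² + (3·δd/d)² + (½·δz/z)²) = √(0.00463 + 0.00356 + 0.00151) = 0.0985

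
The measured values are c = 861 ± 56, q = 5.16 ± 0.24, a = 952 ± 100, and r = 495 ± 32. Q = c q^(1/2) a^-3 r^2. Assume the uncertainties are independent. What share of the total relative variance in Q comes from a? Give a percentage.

(δQ/Q)² = (1·δc/c)² + (½·δq/q)² + (-3·δa/a)² + (2·δr/r)²
  c term: (1×0.0650)² = 0.00423
  q term: (0.5×0.0465)² = 0.000541
  a term: (-3×0.105)² = 0.0993
  r term: (2×0.0646)² = 0.0167
Total = 0.121. Share from a = 0.0993/0.121 = 0.822.

82.2%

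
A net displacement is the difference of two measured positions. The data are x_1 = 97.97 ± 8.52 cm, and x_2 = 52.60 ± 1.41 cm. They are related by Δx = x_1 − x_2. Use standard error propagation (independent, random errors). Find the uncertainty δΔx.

8.64 cm

Absolute uncertainties add in quadrature for a linear combination:
  (δx_1)² = 72.6;  (δx_2)² = 1.99
δΔx = √(74.6) = 8.64 cm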